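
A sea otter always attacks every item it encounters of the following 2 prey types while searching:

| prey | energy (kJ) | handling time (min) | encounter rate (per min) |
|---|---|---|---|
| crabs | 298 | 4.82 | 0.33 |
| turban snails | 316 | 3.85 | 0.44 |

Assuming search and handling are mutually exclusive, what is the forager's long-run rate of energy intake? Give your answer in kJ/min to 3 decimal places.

Energy encountered per unit search time: 0.33×298 + 0.44×316 = 237.4 kJ/min.
Handling time per unit search time: 0.33×4.82 + 0.44×3.85 = 3.285.
Rate = 237.4/(1 + 3.285) = 55.4 kJ/min.

55.403 kJ/min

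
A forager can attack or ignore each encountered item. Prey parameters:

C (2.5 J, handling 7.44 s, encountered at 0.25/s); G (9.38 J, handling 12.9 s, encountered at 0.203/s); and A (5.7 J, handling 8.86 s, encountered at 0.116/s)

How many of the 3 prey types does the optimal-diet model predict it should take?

2

Rank by E/h (J/s): G 0.727, A 0.643, C 0.336. Include each in turn until the next type's E/h falls below the running intake rate.
Rate on top 1: 0.5262. A: 0.643 > 0.5262 → include.
Rate on top 2: 0.5521. C: 0.336 < 0.5521 → exclude; stop.
Optimal diet: G, A — 2 of 3 types.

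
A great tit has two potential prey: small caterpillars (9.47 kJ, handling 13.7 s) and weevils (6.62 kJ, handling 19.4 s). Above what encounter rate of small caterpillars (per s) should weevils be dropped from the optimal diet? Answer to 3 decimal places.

At the threshold, the rate on small caterpillars alone equals the profitability of weevils: λ·9.47/(1 + λ·13.7) = 6.62/19.4 = 0.3412.
Rearranging, λ(9.47 − 0.3412×13.7) = 0.3412, so λ = 0.3412/4.795 = 0.07116 per s.

0.071 per s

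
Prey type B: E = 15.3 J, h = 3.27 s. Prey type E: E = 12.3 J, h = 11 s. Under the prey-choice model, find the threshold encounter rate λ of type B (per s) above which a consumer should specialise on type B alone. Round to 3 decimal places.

At the threshold, the rate on type B alone equals the profitability of type E: λ·15.3/(1 + λ·3.27) = 12.3/11 = 1.118.
Rearranging, λ(15.3 − 1.118×3.27) = 1.118, so λ = 1.118/11.64 = 0.09603 per s.

0.096 per s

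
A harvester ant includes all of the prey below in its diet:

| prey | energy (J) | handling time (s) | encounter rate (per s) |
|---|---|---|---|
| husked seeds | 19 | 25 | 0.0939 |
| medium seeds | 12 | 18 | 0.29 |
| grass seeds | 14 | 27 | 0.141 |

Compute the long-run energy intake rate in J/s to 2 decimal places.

0.58 J/s

Energy encountered per unit search time: 0.0939×19 + 0.29×12 + 0.141×14 = 7.238 J/s.
Handling time per unit search time: 0.0939×25 + 0.29×18 + 0.141×27 = 11.37.
Rate = 7.238/(1 + 11.37) = 0.5849 J/s.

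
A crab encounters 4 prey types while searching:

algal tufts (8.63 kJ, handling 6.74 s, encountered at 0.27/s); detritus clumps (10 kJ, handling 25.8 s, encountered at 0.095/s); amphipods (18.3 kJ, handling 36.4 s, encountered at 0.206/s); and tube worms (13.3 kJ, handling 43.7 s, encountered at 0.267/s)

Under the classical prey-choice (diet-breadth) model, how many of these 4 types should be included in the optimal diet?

Rank by E/h (kJ/s): algal tufts 1.28, amphipods 0.503, detritus clumps 0.388, tube worms 0.304. Include each in turn until the next type's E/h falls below the running intake rate.
Rate on top 1: 0.8263. amphipods: 0.503 < 0.8263 → exclude; stop.
Optimal diet: algal tufts — 1 of 4 types.

1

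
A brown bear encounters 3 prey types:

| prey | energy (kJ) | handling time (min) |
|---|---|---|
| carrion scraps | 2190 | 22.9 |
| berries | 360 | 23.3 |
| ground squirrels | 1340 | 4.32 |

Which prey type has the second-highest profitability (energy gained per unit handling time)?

carrion scraps

In descending order of E/h:
ground squirrels: 1340/4.32 = 310 kJ/min
carrion scraps: 2190/22.9 = 95.6 kJ/min
berries: 360/23.3 = 15.5 kJ/min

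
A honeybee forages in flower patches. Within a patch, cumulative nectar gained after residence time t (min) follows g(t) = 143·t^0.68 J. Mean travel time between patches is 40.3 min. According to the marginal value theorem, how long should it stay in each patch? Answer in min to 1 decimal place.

85.6 min

By the marginal value theorem, leave when the instantaneous gain rate g'(t) equals the habitat-wide average g(t)/(T + t).
g'(t) = 0.68·143·t^-0.32. Setting 0.68·143·t^-0.32 = 143·t^0.68/(40.3+t) gives 0.68(40.3+t) = t, so 0.32·t = 0.68×40.3.
t* = 0.68×40.3/0.32 = 85.64 min.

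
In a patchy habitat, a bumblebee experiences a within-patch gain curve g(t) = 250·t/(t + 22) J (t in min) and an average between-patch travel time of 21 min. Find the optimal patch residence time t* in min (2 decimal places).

By the marginal value theorem, leave when the instantaneous gain rate g'(t) equals the habitat-wide average g(t)/(T + t).
g'(t) = 250·22/(t + 22)². Setting 250·22/(t+22)² = 250t/[(t+22)(21+t)] gives 22(21+t) = t(t+22), so t² = 22×21 = 462.
t* = √462 = 21.49 min.

21.49 min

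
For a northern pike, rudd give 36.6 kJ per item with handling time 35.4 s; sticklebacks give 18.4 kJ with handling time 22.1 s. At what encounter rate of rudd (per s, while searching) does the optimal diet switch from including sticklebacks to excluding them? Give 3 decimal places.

The zero-one rule: include sticklebacks iff E₂/h₂ > λE₁/(1+λh₁). Equality gives the switch point.
λE₁h₂ = E₂ + λE₂h₁ ⇒ λ = E₂/(E₁h₂ − E₂h₁) = 18.4/(808.9 − 651.4) = 0.1168 per s.

0.117 per s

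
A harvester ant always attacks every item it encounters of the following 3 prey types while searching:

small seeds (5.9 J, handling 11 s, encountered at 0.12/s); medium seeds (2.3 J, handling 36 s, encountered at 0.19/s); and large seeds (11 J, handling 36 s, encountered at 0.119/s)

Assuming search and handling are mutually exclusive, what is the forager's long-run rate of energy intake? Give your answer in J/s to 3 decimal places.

0.183 J/s

Energy encountered per unit search time: 0.12×5.9 + 0.19×2.3 + 0.119×11 = 2.454 J/s.
Handling time per unit search time: 0.12×11 + 0.19×36 + 0.119×36 = 12.44.
Rate = 2.454/(1 + 12.44) = 0.1825 J/s.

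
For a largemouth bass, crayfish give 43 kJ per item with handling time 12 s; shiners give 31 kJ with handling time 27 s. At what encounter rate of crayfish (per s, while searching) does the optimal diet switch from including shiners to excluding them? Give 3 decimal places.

0.039 per s

The zero-one rule: include shiners iff E₂/h₂ > λE₁/(1+λh₁). Equality gives the switch point.
λE₁h₂ = E₂ + λE₂h₁ ⇒ λ = E₂/(E₁h₂ − E₂h₁) = 31/(1161 − 372) = 0.03929 per s.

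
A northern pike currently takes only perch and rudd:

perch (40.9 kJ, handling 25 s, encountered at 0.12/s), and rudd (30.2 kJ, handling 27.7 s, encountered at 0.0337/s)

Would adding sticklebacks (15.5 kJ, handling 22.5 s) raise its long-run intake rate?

No

Intake rate on the current diet: R = (0.12×40.9 + 0.0337×30.2) / (1 + 0.12×25 + 0.0337×27.7) = 5.926/4.933 = 1.201 kJ/s.
Profitability of sticklebacks: 15.5/22.5 = 0.6889 kJ/s.
0.6889 < 1.201, so adding sticklebacks would lower the average — exclude it.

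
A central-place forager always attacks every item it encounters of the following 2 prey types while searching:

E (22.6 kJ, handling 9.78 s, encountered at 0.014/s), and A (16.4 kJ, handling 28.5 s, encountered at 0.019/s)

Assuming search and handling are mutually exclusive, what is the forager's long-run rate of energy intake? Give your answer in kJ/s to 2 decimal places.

0.37 kJ/s

R = Σλ_iE_i / (1 + Σλ_ih_i)
Numerator: 0.014×22.6 + 0.019×16.4 = 0.628
Denominator: 1 + 0.014×9.78 + 0.019×28.5 = 1.678
R = 0.628/1.678 = 0.3742 kJ/s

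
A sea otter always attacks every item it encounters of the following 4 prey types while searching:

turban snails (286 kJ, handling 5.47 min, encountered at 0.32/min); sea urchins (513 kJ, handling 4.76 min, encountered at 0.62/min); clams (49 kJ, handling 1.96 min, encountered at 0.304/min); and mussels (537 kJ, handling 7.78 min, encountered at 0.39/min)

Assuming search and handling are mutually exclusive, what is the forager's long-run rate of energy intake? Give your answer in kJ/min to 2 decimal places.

67.93 kJ/min

Energy encountered per unit search time: 0.32×286 + 0.62×513 + 0.304×49 + 0.39×537 = 633.9 kJ/min.
Handling time per unit search time: 0.32×5.47 + 0.62×4.76 + 0.304×1.96 + 0.39×7.78 = 8.332.
Rate = 633.9/(1 + 8.332) = 67.93 kJ/min.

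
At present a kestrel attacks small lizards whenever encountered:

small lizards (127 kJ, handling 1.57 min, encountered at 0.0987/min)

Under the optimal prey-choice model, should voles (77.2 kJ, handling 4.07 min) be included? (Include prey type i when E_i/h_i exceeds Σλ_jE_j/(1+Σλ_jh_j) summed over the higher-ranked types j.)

Current rate: (0.0987×127)/(1 + 0.0987×1.57) = 10.85 kJ/min.
Profitability of voles: 77.2/4.07 = 18.97 kJ/min.
18.97 > 10.85, so adding voles raises the average — include it.

Yes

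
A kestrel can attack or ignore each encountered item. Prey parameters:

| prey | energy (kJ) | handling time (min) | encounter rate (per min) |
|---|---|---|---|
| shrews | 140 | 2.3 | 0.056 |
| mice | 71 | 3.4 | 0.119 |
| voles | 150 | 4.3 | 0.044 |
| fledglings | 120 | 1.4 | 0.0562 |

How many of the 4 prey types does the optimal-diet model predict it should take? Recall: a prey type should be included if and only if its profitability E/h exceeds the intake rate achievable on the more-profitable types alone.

Profitabilities (E/h, kJ/min): fledglings 85.7, shrews 60.9, voles 34.9, mice 20.9. Add prey in this order while the next type's profitability exceeds the intake rate on those already taken.
Rate on top 1: 6.252. shrews: 60.9 > 6.252 → include.
Rate on top 2: 12.08. voles: 34.9 > 12.08 → include.
Rate on top 3: 15.17. mice: 20.9 > 15.17 → include.
Optimal diet: fledglings, shrews, voles, mice — 4 of 4 types.

4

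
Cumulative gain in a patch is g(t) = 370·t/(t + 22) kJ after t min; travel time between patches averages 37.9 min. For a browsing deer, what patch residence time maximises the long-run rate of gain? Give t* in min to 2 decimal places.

28.88 min

Optimal t* satisfies g'(t*) = g(t*)/(T + t*).
g'(t) = 370·22/(t + 22)². Setting 370·22/(t+22)² = 370t/[(t+22)(37.9+t)] gives 22(37.9+t) = t(t+22), so t² = 22×37.9 = 833.8.
t* = √833.8 = 28.88 min.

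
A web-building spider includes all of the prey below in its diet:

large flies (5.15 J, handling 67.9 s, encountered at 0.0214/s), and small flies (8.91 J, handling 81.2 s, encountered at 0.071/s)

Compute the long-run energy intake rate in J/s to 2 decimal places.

0.09 J/s

Energy encountered per unit search time: 0.0214×5.15 + 0.071×8.91 = 0.7428 J/s.
Handling time per unit search time: 0.0214×67.9 + 0.071×81.2 = 7.218.
Rate = 0.7428/(1 + 7.218) = 0.09039 J/s.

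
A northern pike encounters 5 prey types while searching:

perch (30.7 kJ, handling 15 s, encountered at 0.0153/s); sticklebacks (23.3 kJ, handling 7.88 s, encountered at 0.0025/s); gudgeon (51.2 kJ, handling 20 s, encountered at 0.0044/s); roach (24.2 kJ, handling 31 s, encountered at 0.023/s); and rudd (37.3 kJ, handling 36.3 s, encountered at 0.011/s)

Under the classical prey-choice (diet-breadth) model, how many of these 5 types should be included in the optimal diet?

5

E/h in descending order: sticklebacks 2.96, gudgeon 2.56, perch 2.05, rudd 1.03, roach 0.781 kJ/s. The optimal diet is the largest prefix of this list for which every included type satisfies E_i/h_i > R on the types above it.
Rate on top 1: 0.05712. gudgeon: 2.56 > 0.05712 → include.
Rate on top 2: 0.256. perch: 2.05 > 0.256 → include.
Rate on top 3: 0.5633. rudd: 1.03 > 0.5633 → include.
Rate on top 4: 0.67. roach: 0.781 > 0.67 → include.
Optimal diet: sticklebacks, gudgeon, perch, rudd, roach — 5 of 5 types.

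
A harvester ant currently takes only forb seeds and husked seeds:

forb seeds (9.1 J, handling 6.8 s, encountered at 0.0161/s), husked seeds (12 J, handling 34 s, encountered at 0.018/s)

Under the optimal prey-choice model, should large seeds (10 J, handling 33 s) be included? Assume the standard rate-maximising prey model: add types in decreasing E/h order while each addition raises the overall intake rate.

Current rate: (0.0161×9.1 + 0.018×12)/(1 + 0.0161×6.8 + 0.018×34) = 0.2106 J/s.
large seeds: E/h = 10/33 = 0.303 J/s.
0.303 > 0.2106, so adding large seeds raises the average — include it.

Yes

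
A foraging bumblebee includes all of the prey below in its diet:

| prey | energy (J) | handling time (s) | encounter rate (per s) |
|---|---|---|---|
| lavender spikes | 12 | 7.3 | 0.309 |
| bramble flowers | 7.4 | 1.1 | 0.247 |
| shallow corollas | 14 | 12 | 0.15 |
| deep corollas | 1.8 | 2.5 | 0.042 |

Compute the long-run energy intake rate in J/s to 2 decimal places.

1.42 J/s

R = (0.309×12 + 0.247×7.4 + 0.15×14 + 0.042×1.8) / (1 + 0.309×7.3 + 0.247×1.1 + 0.15×12 + 0.042×2.5) = 7.711/5.432 = 1.42 J/s.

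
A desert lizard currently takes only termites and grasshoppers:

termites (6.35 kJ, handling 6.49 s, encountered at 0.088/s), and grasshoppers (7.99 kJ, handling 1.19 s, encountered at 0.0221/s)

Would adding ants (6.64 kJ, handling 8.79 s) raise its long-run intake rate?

Yes

Intake rate on the current diet: R = (0.088×6.35 + 0.0221×7.99) / (1 + 0.088×6.49 + 0.0221×1.19) = 0.7354/1.597 = 0.4604 kJ/s.
ants: E/h = 6.64/8.79 = 0.7554 kJ/s.
Since 0.7554 > R, including ants increases the long-run rate.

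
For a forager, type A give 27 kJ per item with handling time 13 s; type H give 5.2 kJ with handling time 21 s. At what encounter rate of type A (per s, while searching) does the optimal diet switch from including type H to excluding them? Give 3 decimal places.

Drop type H once their profitability E₂/h₂ falls below the rate achievable on type A alone: E₂/h₂ = λE₁/(1 + λh₁).
Solve for λ: λE₁h₂ = E₂(1 + λh₁) → λ(E₁h₂ − E₂h₁) = E₂ → λ = E₂/(E₁h₂ − E₂h₁).
λ = 5.2/(27×21 − 5.2×13) = 5.2/499.4 = 0.01041 per s.

0.010 per s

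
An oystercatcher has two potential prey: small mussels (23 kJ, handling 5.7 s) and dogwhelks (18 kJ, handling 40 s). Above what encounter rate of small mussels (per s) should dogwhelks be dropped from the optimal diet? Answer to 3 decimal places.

Drop dogwhelks once their profitability E₂/h₂ falls below the rate achievable on small mussels alone: E₂/h₂ = λE₁/(1 + λh₁).
Solve for λ: λE₁h₂ = E₂(1 + λh₁) → λ(E₁h₂ − E₂h₁) = E₂ → λ = E₂/(E₁h₂ − E₂h₁).
λ = 18/(23×40 − 18×5.7) = 18/817.4 = 0.02202 per s.

0.022 per s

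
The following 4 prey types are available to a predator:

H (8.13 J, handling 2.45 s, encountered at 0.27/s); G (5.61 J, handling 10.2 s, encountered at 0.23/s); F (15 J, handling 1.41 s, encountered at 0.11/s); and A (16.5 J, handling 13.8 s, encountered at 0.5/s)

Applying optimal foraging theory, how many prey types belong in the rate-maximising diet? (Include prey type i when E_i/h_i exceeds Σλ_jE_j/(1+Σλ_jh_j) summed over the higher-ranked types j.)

E/h in descending order: F 10.6, H 3.32, A 1.2, G 0.55 J/s. The optimal diet is the largest prefix of this list for which every included type satisfies E_i/h_i > R on the types above it.
Rate on top 1: 1.428. H: 3.32 > 1.428 → include.
Rate on top 2: 2.117. A: 1.2 < 2.117 → exclude; stop.
Optimal diet: F, H — 2 of 4 types.

2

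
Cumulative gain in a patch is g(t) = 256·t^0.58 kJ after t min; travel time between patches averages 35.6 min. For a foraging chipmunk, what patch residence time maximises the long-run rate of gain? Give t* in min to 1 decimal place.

By the marginal value theorem, leave when the instantaneous gain rate g'(t) equals the habitat-wide average g(t)/(T + t).
g'(t) = 0.58·256·t^-0.42. Setting 0.58·256·t^-0.42 = 256·t^0.58/(35.6+t) gives 0.58(35.6+t) = t, so 0.42·t = 0.58×35.6.
t* = 0.58×35.6/0.42 = 49.16 min.

49.2 min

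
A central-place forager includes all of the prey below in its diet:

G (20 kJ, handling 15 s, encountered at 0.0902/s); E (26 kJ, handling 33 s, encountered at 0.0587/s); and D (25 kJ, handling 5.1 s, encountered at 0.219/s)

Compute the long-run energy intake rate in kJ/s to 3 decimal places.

1.628 kJ/s

Energy encountered per unit search time: 0.0902×20 + 0.0587×26 + 0.219×25 = 8.805 kJ/s.
Handling time per unit search time: 0.0902×15 + 0.0587×33 + 0.219×5.1 = 4.407.
Rate = 8.805/(1 + 4.407) = 1.628 kJ/s.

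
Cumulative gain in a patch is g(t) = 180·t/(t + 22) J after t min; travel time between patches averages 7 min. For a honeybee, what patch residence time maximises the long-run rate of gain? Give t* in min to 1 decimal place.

Maximise g(t)/(T+t): set derivative to zero → g'(t)(T+t) = g(t).
g'(t) = 180·22/(t + 22)². Setting 180·22/(t+22)² = 180t/[(t+22)(7+t)] gives 22(7+t) = t(t+22), so t² = 22×7 = 154.
t* = √154 = 12.41 min.

12.4 min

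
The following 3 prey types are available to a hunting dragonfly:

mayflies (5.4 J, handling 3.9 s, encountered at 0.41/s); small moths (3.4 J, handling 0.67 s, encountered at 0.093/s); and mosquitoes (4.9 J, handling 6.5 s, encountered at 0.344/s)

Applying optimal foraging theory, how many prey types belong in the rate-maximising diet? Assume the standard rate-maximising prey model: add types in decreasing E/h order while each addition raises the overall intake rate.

E/h in descending order: small moths 5.07, mayflies 1.38, mosquitoes 0.754 J/s. The optimal diet is the largest prefix of this list for which every included type satisfies E_i/h_i > R on the types above it.
Rate on top 1: 0.2977. mayflies: 1.38 > 0.2977 → include.
Rate on top 2: 0.9507. mosquitoes: 0.754 < 0.9507 → exclude; stop.
Optimal diet: small moths, mayflies — 2 of 3 types.

2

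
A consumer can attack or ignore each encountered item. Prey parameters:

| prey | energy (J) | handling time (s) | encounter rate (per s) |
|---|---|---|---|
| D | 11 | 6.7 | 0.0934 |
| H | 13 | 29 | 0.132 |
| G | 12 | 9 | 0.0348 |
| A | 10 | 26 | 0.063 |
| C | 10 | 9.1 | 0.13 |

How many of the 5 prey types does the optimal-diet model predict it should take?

E/h in descending order: D 1.64, G 1.33, C 1.1, H 0.448, A 0.385 J/s. The optimal diet is the largest prefix of this list for which every included type satisfies E_i/h_i > R on the types above it.
Rate on top 1: 0.6319. G: 1.33 > 0.6319 → include.
Rate on top 2: 0.7452. C: 1.1 > 0.7452 → include.
Rate on top 3: 0.8792. H: 0.448 < 0.8792 → exclude; stop.
Optimal diet: D, G, C — 3 of 5 types.

3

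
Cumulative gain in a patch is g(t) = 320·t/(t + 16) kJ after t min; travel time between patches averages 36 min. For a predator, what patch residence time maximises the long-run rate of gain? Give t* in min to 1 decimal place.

Maximise g(t)/(T+t): set derivative to zero → g'(t)(T+t) = g(t).
g'(t) = 320·16/(t + 16)². Setting 320·16/(t+16)² = 320t/[(t+16)(36+t)] gives 16(36+t) = t(t+16), so t² = 16×36 = 576.
t* = √576 = 24 min.

24.0 min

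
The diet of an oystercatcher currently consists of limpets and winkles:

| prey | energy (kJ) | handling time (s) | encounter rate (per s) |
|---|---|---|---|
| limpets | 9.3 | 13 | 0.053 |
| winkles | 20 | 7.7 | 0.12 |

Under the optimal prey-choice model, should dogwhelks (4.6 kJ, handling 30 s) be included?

No

Current rate: (0.053×9.3 + 0.12×20)/(1 + 0.053×13 + 0.12×7.7) = 1.107 kJ/s.
Profitability of dogwhelks: 4.6/30 = 0.1533 kJ/s.
Since 0.1533 < R, time spent handling dogwhelks is better spent searching.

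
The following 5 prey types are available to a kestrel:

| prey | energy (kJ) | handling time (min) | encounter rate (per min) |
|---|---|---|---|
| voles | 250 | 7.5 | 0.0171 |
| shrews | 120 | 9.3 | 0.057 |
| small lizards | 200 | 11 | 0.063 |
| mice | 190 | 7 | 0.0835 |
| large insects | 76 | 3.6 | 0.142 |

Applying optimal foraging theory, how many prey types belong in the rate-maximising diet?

4

Rank by E/h (kJ/min): voles 33.3, mice 27.1, large insects 21.1, small lizards 18.2, shrews 12.9. Include each in turn until the next type's E/h falls below the running intake rate.
Rate on top 1: 3.789. mice: 27.1 > 3.789 → include.
Rate on top 2: 11.76. large insects: 21.1 > 11.76 → include.
Rate on top 3: 13.91. small lizards: 18.2 > 13.91 → include.
Rate on top 4: 14.92. shrews: 12.9 < 14.92 → exclude; stop.
Optimal diet: voles, mice, large insects, small lizards — 4 of 5 types.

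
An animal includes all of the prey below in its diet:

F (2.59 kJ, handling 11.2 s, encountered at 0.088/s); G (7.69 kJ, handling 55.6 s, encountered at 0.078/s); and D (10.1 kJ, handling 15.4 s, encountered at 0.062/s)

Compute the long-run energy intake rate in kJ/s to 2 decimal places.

R = (0.088×2.59 + 0.078×7.69 + 0.062×10.1) / (1 + 0.088×11.2 + 0.078×55.6 + 0.062×15.4) = 1.454/7.277 = 0.1998 kJ/s.

0.20 kJ/s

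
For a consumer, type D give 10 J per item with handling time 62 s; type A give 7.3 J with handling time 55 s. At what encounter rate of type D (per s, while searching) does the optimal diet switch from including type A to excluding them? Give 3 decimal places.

0.075 per s

The zero-one rule: include type A iff E₂/h₂ > λE₁/(1+λh₁). Equality gives the switch point.
λE₁h₂ = E₂ + λE₂h₁ ⇒ λ = E₂/(E₁h₂ − E₂h₁) = 7.3/(550 − 452.6) = 0.07495 per s.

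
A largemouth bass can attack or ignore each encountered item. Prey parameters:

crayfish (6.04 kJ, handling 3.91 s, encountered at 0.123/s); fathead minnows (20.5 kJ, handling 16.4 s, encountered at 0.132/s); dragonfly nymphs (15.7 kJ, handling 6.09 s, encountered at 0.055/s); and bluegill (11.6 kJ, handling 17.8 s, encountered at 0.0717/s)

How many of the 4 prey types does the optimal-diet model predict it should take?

3

Rank by E/h (kJ/s): dragonfly nymphs 2.58, crayfish 1.54, fathead minnows 1.25, bluegill 0.652. Include each in turn until the next type's E/h falls below the running intake rate.
Rate on top 1: 0.6468. crayfish: 1.54 > 0.6468 → include.
Rate on top 2: 0.8847. fathead minnows: 1.25 > 0.8847 → include.
Rate on top 3: 1.083. bluegill: 0.652 < 1.083 → exclude; stop.
Optimal diet: dragonfly nymphs, crayfish, fathead minnows — 3 of 4 types.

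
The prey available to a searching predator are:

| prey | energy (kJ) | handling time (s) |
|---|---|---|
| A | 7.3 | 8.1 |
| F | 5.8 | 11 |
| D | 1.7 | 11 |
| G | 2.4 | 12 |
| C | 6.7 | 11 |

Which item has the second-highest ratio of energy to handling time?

C

In descending order of E/h:
A: 7.3/8.1 = 0.901 kJ/s
C: 6.7/11 = 0.609 kJ/s
F: 5.8/11 = 0.527 kJ/s
G: 2.4/12 = 0.2 kJ/s
D: 1.7/11 = 0.155 kJ/s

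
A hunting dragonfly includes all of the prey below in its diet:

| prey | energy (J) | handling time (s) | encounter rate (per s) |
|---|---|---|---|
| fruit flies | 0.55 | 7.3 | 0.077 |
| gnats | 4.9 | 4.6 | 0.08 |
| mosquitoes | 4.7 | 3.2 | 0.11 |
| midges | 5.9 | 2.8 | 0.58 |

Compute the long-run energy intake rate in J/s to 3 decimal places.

1.120 J/s

Energy encountered per unit search time: 0.077×0.55 + 0.08×4.9 + 0.11×4.7 + 0.58×5.9 = 4.373 J/s.
Handling time per unit search time: 0.077×7.3 + 0.08×4.6 + 0.11×3.2 + 0.58×2.8 = 2.906.
Rate = 4.373/(1 + 2.906) = 1.12 J/s.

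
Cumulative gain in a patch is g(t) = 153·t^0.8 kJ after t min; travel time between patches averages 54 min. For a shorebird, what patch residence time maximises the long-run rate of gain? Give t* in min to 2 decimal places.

216.00 min

Maximise g(t)/(T+t): set derivative to zero → g'(t)(T+t) = g(t).
g'(t) = 0.8·153·t^-0.2. Setting 0.8·153·t^-0.2 = 153·t^0.8/(54+t) gives 0.8(54+t) = t, so 0.20·t = 0.8×54.
t* = 0.8×54/0.20 = 216 min.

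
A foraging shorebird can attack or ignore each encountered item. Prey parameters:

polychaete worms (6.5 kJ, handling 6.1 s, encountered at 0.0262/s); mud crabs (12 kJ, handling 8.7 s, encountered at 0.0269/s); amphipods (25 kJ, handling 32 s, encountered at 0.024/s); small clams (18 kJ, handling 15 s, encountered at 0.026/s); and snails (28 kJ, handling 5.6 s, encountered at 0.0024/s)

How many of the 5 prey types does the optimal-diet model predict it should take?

5

Profitabilities (E/h, kJ/s): snails 5, mud crabs 1.38, small clams 1.2, polychaete worms 1.07, amphipods 0.781. Add prey in this order while the next type's profitability exceeds the intake rate on those already taken.
Rate on top 1: 0.06631. mud crabs: 1.38 > 0.06631 → include.
Rate on top 2: 0.3126. small clams: 1.2 > 0.3126 → include.
Rate on top 3: 0.524. polychaete worms: 1.07 > 0.524 → include.
Rate on top 4: 0.5721. amphipods: 0.781 > 0.5721 → include.
Optimal diet: snails, mud crabs, small clams, polychaete worms, amphipods — 5 of 5 types.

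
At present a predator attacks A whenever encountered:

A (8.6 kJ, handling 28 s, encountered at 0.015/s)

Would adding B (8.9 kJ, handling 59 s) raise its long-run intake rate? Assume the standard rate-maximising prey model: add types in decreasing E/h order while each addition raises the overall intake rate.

Yes

On A alone, R = ΣλE/(1+Σλh) = 0.129/1.42 = 0.09085 kJ/s.
B: E/h = 8.9/59 = 0.1508 kJ/s.
0.1508 > 0.09085, so adding B raises the average — include it.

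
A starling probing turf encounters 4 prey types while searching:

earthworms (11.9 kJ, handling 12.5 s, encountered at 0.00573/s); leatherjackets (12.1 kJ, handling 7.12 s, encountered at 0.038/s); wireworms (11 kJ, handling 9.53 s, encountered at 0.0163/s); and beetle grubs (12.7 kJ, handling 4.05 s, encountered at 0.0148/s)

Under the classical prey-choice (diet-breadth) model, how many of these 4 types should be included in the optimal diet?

Profitabilities (E/h, kJ/s): beetle grubs 3.14, leatherjackets 1.7, wireworms 1.15, earthworms 0.952. Add prey in this order while the next type's profitability exceeds the intake rate on those already taken.
Rate on top 1: 0.1773. leatherjackets: 1.7 > 0.1773 → include.
Rate on top 2: 0.4869. wireworms: 1.15 > 0.4869 → include.
Rate on top 3: 0.5566. earthworms: 0.952 > 0.5566 → include.
Optimal diet: beetle grubs, leatherjackets, wireworms, earthworms — 4 of 4 types.

4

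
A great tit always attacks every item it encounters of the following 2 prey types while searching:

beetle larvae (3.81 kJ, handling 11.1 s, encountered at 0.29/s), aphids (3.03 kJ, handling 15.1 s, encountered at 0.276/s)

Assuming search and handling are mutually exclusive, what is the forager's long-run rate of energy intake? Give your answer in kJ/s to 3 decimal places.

0.231 kJ/s

R = Σλ_iE_i / (1 + Σλ_ih_i)
Numerator: 0.29×3.81 + 0.276×3.03 = 1.941
Denominator: 1 + 0.29×11.1 + 0.276×15.1 = 8.387
R = 1.941/8.387 = 0.2315 kJ/s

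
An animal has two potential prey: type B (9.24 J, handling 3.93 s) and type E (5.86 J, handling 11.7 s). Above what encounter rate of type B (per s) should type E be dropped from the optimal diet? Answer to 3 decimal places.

At the threshold, the rate on type B alone equals the profitability of type E: λ·9.24/(1 + λ·3.93) = 5.86/11.7 = 0.5009.
Rearranging, λ(9.24 − 0.5009×3.93) = 0.5009, so λ = 0.5009/7.272 = 0.06888 per s.

0.069 per s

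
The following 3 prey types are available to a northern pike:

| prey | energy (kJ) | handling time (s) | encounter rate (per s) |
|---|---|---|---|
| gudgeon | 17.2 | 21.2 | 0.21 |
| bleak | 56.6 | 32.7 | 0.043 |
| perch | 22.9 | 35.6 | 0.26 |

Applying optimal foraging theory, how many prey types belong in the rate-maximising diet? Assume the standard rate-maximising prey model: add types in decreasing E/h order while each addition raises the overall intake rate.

E/h in descending order: bleak 1.73, gudgeon 0.811, perch 0.643 kJ/s. The optimal diet is the largest prefix of this list for which every included type satisfies E_i/h_i > R on the types above it.
Rate on top 1: 1.012. gudgeon: 0.811 < 1.012 → exclude; stop.
Optimal diet: bleak — 1 of 3 types.

1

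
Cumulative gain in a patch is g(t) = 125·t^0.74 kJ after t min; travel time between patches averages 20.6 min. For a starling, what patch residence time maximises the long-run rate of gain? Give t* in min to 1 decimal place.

58.6 min

Maximise g(t)/(T+t): set derivative to zero → g'(t)(T+t) = g(t).
g'(t) = 0.74·125·t^-0.26. Setting 0.74·125·t^-0.26 = 125·t^0.74/(20.6+t) gives 0.74(20.6+t) = t, so 0.26·t = 0.74×20.6.
t* = 0.74×20.6/0.26 = 58.63 min.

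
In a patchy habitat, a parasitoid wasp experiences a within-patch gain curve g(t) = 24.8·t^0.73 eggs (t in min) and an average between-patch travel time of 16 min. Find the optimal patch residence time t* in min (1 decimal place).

Optimal t* satisfies g'(t*) = g(t*)/(T + t*).
g'(t) = 0.73·24.8·t^-0.27. Setting 0.73·24.8·t^-0.27 = 24.8·t^0.73/(16+t) gives 0.73(16+t) = t, so 0.27·t = 0.73×16.
t* = 0.73×16/0.27 = 43.26 min.

43.3 min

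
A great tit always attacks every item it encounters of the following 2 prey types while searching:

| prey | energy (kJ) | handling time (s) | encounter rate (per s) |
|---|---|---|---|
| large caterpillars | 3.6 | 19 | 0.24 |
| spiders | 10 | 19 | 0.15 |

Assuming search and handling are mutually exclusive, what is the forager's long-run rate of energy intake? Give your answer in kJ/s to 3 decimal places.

R = Σλ_iE_i / (1 + Σλ_ih_i)
Numerator: 0.24×3.6 + 0.15×10 = 2.364
Denominator: 1 + 0.24×19 + 0.15×19 = 8.41
R = 2.364/8.41 = 0.2811 kJ/s

0.281 kJ/s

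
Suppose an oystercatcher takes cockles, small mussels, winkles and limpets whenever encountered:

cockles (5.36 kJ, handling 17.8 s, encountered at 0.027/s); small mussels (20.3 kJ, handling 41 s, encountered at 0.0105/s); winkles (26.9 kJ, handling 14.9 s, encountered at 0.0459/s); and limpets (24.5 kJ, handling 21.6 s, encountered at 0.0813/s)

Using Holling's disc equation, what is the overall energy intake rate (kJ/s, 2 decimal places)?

0.82 kJ/s

R = Σλ_iE_i / (1 + Σλ_ih_i)
Numerator: 0.027×5.36 + 0.0105×20.3 + 0.0459×26.9 + 0.0813×24.5 = 3.584
Denominator: 1 + 0.027×17.8 + 0.0105×41 + 0.0459×14.9 + 0.0813×21.6 = 4.351
R = 3.584/4.351 = 0.8238 kJ/s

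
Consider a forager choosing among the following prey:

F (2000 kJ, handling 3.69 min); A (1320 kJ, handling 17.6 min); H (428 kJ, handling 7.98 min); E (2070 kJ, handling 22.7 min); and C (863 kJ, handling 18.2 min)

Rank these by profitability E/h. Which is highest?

F

In descending order of E/h:
F: 2000/3.69 = 542 kJ/min
E: 2070/22.7 = 91.2 kJ/min
A: 1320/17.6 = 75 kJ/min
H: 428/7.98 = 53.6 kJ/min
C: 863/18.2 = 47.4 kJ/min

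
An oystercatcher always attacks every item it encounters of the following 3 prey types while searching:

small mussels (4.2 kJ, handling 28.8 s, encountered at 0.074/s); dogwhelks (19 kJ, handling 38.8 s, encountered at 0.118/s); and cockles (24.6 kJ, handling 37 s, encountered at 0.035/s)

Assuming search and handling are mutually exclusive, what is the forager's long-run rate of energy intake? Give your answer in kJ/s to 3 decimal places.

R = (0.074×4.2 + 0.118×19 + 0.035×24.6) / (1 + 0.074×28.8 + 0.118×38.8 + 0.035×37) = 3.414/9.005 = 0.3791 kJ/s.

0.379 kJ/s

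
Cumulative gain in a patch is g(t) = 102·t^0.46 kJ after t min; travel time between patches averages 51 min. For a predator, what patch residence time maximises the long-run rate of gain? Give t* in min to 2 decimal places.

43.44 min

Optimal t* satisfies g'(t*) = g(t*)/(T + t*).
g'(t) = 0.46·102·t^-0.54. Setting 0.46·102·t^-0.54 = 102·t^0.46/(51+t) gives 0.46(51+t) = t, so 0.54·t = 0.46×51.
t* = 0.46×51/0.54 = 43.44 min.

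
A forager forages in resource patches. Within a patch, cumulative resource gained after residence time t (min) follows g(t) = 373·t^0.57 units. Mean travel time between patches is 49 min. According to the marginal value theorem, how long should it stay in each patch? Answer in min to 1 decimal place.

By the marginal value theorem, leave when the instantaneous gain rate g'(t) equals the habitat-wide average g(t)/(T + t).
g'(t) = 0.57·373·t^-0.43. Setting 0.57·373·t^-0.43 = 373·t^0.57/(49+t) gives 0.57(49+t) = t, so 0.43·t = 0.57×49.
t* = 0.57×49/0.43 = 64.95 min.

65.0 min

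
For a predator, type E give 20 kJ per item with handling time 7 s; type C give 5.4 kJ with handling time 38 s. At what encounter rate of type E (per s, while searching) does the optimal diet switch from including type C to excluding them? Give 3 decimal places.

At the threshold, the rate on type E alone equals the profitability of type C: λ·20/(1 + λ·7) = 5.4/38 = 0.1421.
Rearranging, λ(20 − 0.1421×7) = 0.1421, so λ = 0.1421/19.01 = 0.007477 per s.

0.007 per s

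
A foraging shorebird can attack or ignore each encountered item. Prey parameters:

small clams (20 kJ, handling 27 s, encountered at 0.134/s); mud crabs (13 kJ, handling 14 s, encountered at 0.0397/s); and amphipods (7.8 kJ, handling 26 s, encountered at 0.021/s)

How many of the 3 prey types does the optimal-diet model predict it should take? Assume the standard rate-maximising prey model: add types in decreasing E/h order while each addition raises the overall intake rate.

2

Profitabilities (E/h, kJ/s): mud crabs 0.929, small clams 0.741, amphipods 0.3. Add prey in this order while the next type's profitability exceeds the intake rate on those already taken.
Rate on top 1: 0.3317. small clams: 0.741 > 0.3317 → include.
Rate on top 2: 0.6177. amphipods: 0.3 < 0.6177 → exclude; stop.
Optimal diet: mud crabs, small clams — 2 of 3 types.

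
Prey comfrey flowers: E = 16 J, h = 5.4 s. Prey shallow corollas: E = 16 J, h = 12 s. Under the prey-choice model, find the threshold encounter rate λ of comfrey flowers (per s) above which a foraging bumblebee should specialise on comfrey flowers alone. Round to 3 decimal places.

0.152 per s

Drop shallow corollas once their profitability E₂/h₂ falls below the rate achievable on comfrey flowers alone: E₂/h₂ = λE₁/(1 + λh₁).
Solve for λ: λE₁h₂ = E₂(1 + λh₁) → λ(E₁h₂ − E₂h₁) = E₂ → λ = E₂/(E₁h₂ − E₂h₁).
λ = 16/(16×12 − 16×5.4) = 16/105.6 = 0.1515 per s.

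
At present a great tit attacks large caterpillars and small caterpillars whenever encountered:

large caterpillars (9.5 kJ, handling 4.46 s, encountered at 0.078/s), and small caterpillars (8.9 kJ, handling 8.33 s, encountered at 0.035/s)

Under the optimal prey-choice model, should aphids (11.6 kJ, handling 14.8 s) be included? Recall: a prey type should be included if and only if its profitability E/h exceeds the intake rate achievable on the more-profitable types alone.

Yes

Intake rate on the current diet: R = (0.078×9.5 + 0.035×8.9) / (1 + 0.078×4.46 + 0.035×8.33) = 1.052/1.639 = 0.642 kJ/s.
aphids: E/h = 11.6/14.8 = 0.7838 kJ/s.
0.7838 > 0.642, so adding aphids raises the average — include it.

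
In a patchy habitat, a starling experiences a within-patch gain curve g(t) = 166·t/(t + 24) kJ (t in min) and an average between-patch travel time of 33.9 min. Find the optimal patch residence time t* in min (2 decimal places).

Maximise g(t)/(T+t): set derivative to zero → g'(t)(T+t) = g(t).
g'(t) = 166·24/(t + 24)². Setting 166·24/(t+24)² = 166t/[(t+24)(33.9+t)] gives 24(33.9+t) = t(t+24), so t² = 24×33.9 = 813.6.
t* = √813.6 = 28.52 min.

28.52 min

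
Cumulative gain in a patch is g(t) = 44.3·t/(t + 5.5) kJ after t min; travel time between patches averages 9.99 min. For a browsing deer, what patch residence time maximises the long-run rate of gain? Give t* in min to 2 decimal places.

7.41 min

Maximise g(t)/(T+t): set derivative to zero → g'(t)(T+t) = g(t).
g'(t) = 44.3·5.5/(t + 5.5)². Setting 44.3·5.5/(t+5.5)² = 44.3t/[(t+5.5)(9.99+t)] gives 5.5(9.99+t) = t(t+5.5), so t² = 5.5×9.99 = 54.95.
t* = √54.95 = 7.412 min.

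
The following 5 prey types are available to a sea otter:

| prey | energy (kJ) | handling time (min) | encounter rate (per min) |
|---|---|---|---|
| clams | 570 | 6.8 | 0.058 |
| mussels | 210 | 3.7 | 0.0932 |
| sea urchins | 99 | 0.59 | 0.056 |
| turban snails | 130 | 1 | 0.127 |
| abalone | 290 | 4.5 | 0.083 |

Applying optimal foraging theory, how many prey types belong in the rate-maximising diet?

E/h in descending order: sea urchins 168, turban snails 130, clams 83.8, abalone 64.4, mussels 56.8 kJ/min. The optimal diet is the largest prefix of this list for which every included type satisfies E_i/h_i > R on the types above it.
Rate on top 1: 5.367. turban snails: 130 > 5.367 → include.
Rate on top 2: 19.01. clams: 83.8 > 19.01 → include.
Rate on top 3: 35.46. abalone: 64.4 > 35.46 → include.
Rate on top 4: 41.07. mussels: 56.8 > 41.07 → include.
Optimal diet: sea urchins, turban snails, clams, abalone, mussels — 5 of 5 types.

5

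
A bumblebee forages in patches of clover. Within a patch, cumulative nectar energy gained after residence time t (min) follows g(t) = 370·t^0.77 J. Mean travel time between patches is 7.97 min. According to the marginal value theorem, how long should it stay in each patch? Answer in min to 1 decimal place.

26.7 min

Maximise g(t)/(T+t): set derivative to zero → g'(t)(T+t) = g(t).
g'(t) = 0.77·370·t^-0.23. Setting 0.77·370·t^-0.23 = 370·t^0.77/(7.97+t) gives 0.77(7.97+t) = t, so 0.23·t = 0.77×7.97.
t* = 0.77×7.97/0.23 = 26.68 min.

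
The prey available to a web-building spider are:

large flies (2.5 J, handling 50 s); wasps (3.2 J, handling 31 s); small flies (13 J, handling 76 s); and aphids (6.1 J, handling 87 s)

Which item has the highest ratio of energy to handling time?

small flies

Profitability E/h (J/s): large flies = 2.5/50 = 0.05, wasps = 3.2/31 = 0.103, small flies = 13/76 = 0.171, aphids = 6.1/87 = 0.0701.
Ranked: small flies > wasps > aphids > large flies.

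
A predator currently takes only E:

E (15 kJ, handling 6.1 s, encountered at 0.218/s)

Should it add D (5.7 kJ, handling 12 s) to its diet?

Current rate: (0.218×15)/(1 + 0.218×6.1) = 1.404 kJ/s.
Profitability of D: 5.7/12 = 0.475 kJ/s.
0.475 < 1.404, so adding D would lower the average — exclude it.

No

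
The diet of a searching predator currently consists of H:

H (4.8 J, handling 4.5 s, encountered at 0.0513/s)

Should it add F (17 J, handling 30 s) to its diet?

Yes

On H alone, R = ΣλE/(1+Σλh) = 0.2462/1.231 = 0.2001 J/s.
F: E/h = 17/30 = 0.5667 J/s.
0.5667 > 0.2001, so adding F raises the average — include it.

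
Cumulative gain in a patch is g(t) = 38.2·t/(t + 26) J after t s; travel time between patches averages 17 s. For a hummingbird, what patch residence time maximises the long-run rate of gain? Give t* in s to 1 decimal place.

21.0 s

Maximise g(t)/(T+t): set derivative to zero → g'(t)(T+t) = g(t).
g'(t) = 38.2·26/(t + 26)². Setting 38.2·26/(t+26)² = 38.2t/[(t+26)(17+t)] gives 26(17+t) = t(t+26), so t² = 26×17 = 442.
t* = √442 = 21.02 s.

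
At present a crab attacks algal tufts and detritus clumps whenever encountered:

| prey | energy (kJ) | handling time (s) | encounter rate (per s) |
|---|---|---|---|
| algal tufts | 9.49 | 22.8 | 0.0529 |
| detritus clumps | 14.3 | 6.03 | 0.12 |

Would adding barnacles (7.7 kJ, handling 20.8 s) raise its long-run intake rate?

Current rate: (0.0529×9.49 + 0.12×14.3)/(1 + 0.0529×22.8 + 0.12×6.03) = 0.7571 kJ/s.
barnacles: E/h = 7.7/20.8 = 0.3702 kJ/s.
0.3702 < 0.7571, so adding barnacles would lower the average — exclude it.

No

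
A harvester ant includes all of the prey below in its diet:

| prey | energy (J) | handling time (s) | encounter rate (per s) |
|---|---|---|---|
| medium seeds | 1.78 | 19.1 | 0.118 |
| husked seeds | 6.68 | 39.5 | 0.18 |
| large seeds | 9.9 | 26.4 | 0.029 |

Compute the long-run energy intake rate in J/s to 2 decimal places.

0.15 J/s

R = (0.118×1.78 + 0.18×6.68 + 0.029×9.9) / (1 + 0.118×19.1 + 0.18×39.5 + 0.029×26.4) = 1.7/11.13 = 0.1527 J/s.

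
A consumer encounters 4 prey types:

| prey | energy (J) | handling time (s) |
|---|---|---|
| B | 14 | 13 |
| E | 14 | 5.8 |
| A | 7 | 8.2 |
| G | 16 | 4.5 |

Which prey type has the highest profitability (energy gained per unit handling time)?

In descending order of E/h:
G: 16/4.5 = 3.56 J/s
E: 14/5.8 = 2.41 J/s
B: 14/13 = 1.08 J/s
A: 7/8.2 = 0.854 J/s

G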